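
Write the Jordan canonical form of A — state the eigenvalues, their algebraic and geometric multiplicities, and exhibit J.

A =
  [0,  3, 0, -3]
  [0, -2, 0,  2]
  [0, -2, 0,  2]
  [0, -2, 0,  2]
J_2(0) ⊕ J_1(0) ⊕ J_1(0)

The characteristic polynomial is
  det(x·I − A) = x^4

Eigenvalues and multiplicities (the geometric multiplicity of λ is n − rank(A − λI), which equals the number of Jordan blocks for λ):
  λ = 0: algebraic multiplicity = 4, geometric multiplicity = 3

Determining the block sizes for each eigenvalue:
  λ = 0: 3 blocks summing to 4 forces exactly one block of size 2 and the rest size 1 → block sizes [2, 1, 1]

Assembling the blocks gives a Jordan form
J =
  [0, 1, 0, 0]
  [0, 0, 0, 0]
  [0, 0, 0, 0]
  [0, 0, 0, 0]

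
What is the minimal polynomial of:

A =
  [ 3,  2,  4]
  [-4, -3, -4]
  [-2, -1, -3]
x^2 + 2*x + 1

The characteristic polynomial is χ_A(x) = (x + 1)^3, so the eigenvalues are known. The minimal polynomial is
  m_A(x) = Π_λ (x − λ)^{k_λ}
where k_λ is the size of the *largest* Jordan block for λ (equivalently, the smallest k with (A − λI)^k v = 0 for every generalised eigenvector v of λ).

  λ = -1: largest Jordan block has size 2, contributing (x + 1)^2

So m_A(x) = (x + 1)^2 = x^2 + 2*x + 1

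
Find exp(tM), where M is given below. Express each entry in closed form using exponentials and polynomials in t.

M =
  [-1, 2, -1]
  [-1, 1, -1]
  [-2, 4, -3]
e^{tM} =
  [exp(-t), 2*t*exp(-t), -t*exp(-t)]
  [-t*exp(-t), -t^2*exp(-t) + 2*t*exp(-t) + exp(-t), t^2*exp(-t)/2 - t*exp(-t)]
  [-2*t*exp(-t), -2*t^2*exp(-t) + 4*t*exp(-t), t^2*exp(-t) - 2*t*exp(-t) + exp(-t)]

Strategy: write M = P · J · P⁻¹ where J is a Jordan canonical form, so e^{tM} = P · e^{tJ} · P⁻¹, and e^{tJ} can be computed block-by-block.

M has Jordan form
J =
  [-1,  1,  0]
  [ 0, -1,  1]
  [ 0,  0, -1]
(up to reordering of blocks).

Per-block formulas:
  For a 3×3 Jordan block J_3(-1): exp(t · J_3(-1)) = e^(-1t)·(I + t·N + (t^2/2)·N^2), where N is the 3×3 nilpotent shift.

After assembling e^{tJ} and conjugating by P, we get:

e^{tM} =
  [exp(-t), 2*t*exp(-t), -t*exp(-t)]
  [-t*exp(-t), -t^2*exp(-t) + 2*t*exp(-t) + exp(-t), t^2*exp(-t)/2 - t*exp(-t)]
  [-2*t*exp(-t), -2*t^2*exp(-t) + 4*t*exp(-t), t^2*exp(-t) - 2*t*exp(-t) + exp(-t)]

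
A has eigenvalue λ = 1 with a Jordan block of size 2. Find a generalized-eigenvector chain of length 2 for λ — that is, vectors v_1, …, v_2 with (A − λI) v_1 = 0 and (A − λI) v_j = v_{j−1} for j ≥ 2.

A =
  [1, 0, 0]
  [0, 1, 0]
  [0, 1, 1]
A Jordan chain for λ = 1 of length 2:
v_1 = (0, 0, 1)ᵀ
v_2 = (0, 1, 0)ᵀ

Let N = A − (1)·I. We want v_2 with N^2 v_2 = 0 but N^1 v_2 ≠ 0; then v_{j-1} := N · v_j for j = 2, …, 2.

Pick v_2 = (0, 1, 0)ᵀ.
Then v_1 = N · v_2 = (0, 0, 1)ᵀ.

Sanity check: (A − (1)·I) v_1 = (0, 0, 0)ᵀ = 0. ✓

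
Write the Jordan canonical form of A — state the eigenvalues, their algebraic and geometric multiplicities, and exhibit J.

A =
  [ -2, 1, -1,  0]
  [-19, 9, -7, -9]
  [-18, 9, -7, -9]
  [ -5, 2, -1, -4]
J_2(-1) ⊕ J_2(-1)

The characteristic polynomial is
  det(x·I − A) = x^4 + 4*x^3 + 6*x^2 + 4*x + 1 = (x + 1)^4

Eigenvalues and multiplicities (the geometric multiplicity of λ is n − rank(A − λI), which equals the number of Jordan blocks for λ):
  λ = -1: algebraic multiplicity = 4, geometric multiplicity = 2

Determining the block sizes for each eigenvalue:
  λ = -1: with am = 4 and gm = 2, the partition is not yet determined (e.g. several partitions of 4 into 2 parts exist). Let N = A − (-1)·I. Computing rank(N^1) = 2, rank(N^2) = 0; the number of blocks of size ≥ j is rank(N^{j−1}) − rank(N^j), giving [2, 2]. So we have 2 block(s) of size 2 → block sizes [2, 2]

Assembling the blocks gives a Jordan form
J =
  [-1,  1,  0,  0]
  [ 0, -1,  0,  0]
  [ 0,  0, -1,  1]
  [ 0,  0,  0, -1]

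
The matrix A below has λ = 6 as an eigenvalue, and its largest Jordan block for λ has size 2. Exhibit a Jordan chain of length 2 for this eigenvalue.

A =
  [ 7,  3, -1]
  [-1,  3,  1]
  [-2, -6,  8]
A Jordan chain for λ = 6 of length 2:
v_1 = (1, -1, -2)ᵀ
v_2 = (1, 0, 0)ᵀ

Let N = A − (6)·I. We want v_2 with N^2 v_2 = 0 but N^1 v_2 ≠ 0; then v_{j-1} := N · v_j for j = 2, …, 2.

Pick v_2 = (1, 0, 0)ᵀ.
Then v_1 = N · v_2 = (1, -1, -2)ᵀ.

Sanity check: (A − (6)·I) v_1 = (0, 0, 0)ᵀ = 0. ✓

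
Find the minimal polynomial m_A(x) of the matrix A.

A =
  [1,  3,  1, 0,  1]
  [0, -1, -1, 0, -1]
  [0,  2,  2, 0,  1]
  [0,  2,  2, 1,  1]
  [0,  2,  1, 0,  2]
x^3 - 3*x^2 + 3*x - 1

The characteristic polynomial is χ_A(x) = (x - 1)^5, so the eigenvalues are known. The minimal polynomial is
  m_A(x) = Π_λ (x − λ)^{k_λ}
where k_λ is the size of the *largest* Jordan block for λ (equivalently, the smallest k with (A − λI)^k v = 0 for every generalised eigenvector v of λ).

  λ = 1: largest Jordan block has size 3, contributing (x − 1)^3

So m_A(x) = (x - 1)^3 = x^3 - 3*x^2 + 3*x - 1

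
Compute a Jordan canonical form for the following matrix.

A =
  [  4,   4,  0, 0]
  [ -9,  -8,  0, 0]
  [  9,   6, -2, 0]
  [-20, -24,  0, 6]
J_2(-2) ⊕ J_1(-2) ⊕ J_1(6)

The characteristic polynomial is
  det(x·I − A) = x^4 - 24*x^2 - 64*x - 48 = (x - 6)*(x + 2)^3

Eigenvalues and multiplicities (the geometric multiplicity of λ is n − rank(A − λI), which equals the number of Jordan blocks for λ):
  λ = -2: algebraic multiplicity = 3, geometric multiplicity = 2
  λ = 6: algebraic multiplicity = 1, geometric multiplicity = 1

Determining the block sizes for each eigenvalue:
  λ = -2: 2 blocks summing to 3 forces exactly one block of size 2 and the rest size 1 → block sizes [2, 1]
  λ = 6: one block (gm = 1), so the single block has size am = 1 → block sizes [1]

Assembling the blocks gives a Jordan form
J =
  [-2,  1,  0, 0]
  [ 0, -2,  0, 0]
  [ 0,  0, -2, 0]
  [ 0,  0,  0, 6]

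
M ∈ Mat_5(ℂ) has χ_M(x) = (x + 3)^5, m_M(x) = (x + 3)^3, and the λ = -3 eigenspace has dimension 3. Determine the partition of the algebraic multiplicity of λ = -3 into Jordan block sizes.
Block sizes for λ = -3: [3, 1, 1]

Step 1 — from the characteristic polynomial, algebraic multiplicity of λ = -3 is 5. From dim ker(M − (-3)·I) = 3, there are exactly 3 Jordan blocks for λ = -3.
Step 2 — from the minimal polynomial, the factor (x + 3)^3 tells us the largest block for λ = -3 has size 3.
Step 3 — with total size 5, 3 blocks, and largest block 3, the block sizes (in nonincreasing order) are [3, 1, 1].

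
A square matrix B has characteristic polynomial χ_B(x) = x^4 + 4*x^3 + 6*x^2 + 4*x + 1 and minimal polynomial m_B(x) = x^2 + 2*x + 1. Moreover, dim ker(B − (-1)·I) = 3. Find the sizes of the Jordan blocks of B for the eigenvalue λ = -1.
Block sizes for λ = -1: [2, 1, 1]

Step 1 — from the characteristic polynomial, algebraic multiplicity of λ = -1 is 4. From dim ker(B − (-1)·I) = 3, there are exactly 3 Jordan blocks for λ = -1.
Step 2 — from the minimal polynomial, the factor (x + 1)^2 tells us the largest block for λ = -1 has size 2.
Step 3 — with total size 4, 3 blocks, and largest block 2, the block sizes (in nonincreasing order) are [2, 1, 1].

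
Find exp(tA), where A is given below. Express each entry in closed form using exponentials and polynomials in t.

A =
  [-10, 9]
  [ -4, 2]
e^{tA} =
  [-6*t*exp(-4*t) + exp(-4*t), 9*t*exp(-4*t)]
  [-4*t*exp(-4*t), 6*t*exp(-4*t) + exp(-4*t)]

Strategy: write A = P · J · P⁻¹ where J is a Jordan canonical form, so e^{tA} = P · e^{tJ} · P⁻¹, and e^{tJ} can be computed block-by-block.

A has Jordan form
J =
  [-4,  1]
  [ 0, -4]
(up to reordering of blocks).

Per-block formulas:
  For a 2×2 Jordan block J_2(-4): exp(t · J_2(-4)) = e^(-4t)·(I + t·N), where N is the 2×2 nilpotent shift.

After assembling e^{tJ} and conjugating by P, we get:

e^{tA} =
  [-6*t*exp(-4*t) + exp(-4*t), 9*t*exp(-4*t)]
  [-4*t*exp(-4*t), 6*t*exp(-4*t) + exp(-4*t)]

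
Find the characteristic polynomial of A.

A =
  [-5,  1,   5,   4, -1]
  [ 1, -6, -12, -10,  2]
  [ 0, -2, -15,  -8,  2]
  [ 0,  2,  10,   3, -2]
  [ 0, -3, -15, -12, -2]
x^5 + 25*x^4 + 250*x^3 + 1250*x^2 + 3125*x + 3125

Expanding det(x·I − A) (e.g. by cofactor expansion or by noting that A is similar to its Jordan form J, which has the same characteristic polynomial as A) gives
  χ_A(x) = x^5 + 25*x^4 + 250*x^3 + 1250*x^2 + 3125*x + 3125
which factors as (x + 5)^5. The eigenvalues (with algebraic multiplicities) are λ = -5 with multiplicity 5.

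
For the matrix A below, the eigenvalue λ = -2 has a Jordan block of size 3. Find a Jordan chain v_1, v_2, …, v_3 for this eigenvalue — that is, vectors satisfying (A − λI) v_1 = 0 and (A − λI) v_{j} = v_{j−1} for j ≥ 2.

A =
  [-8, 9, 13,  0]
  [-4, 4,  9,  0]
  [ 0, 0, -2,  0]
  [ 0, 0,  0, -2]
A Jordan chain for λ = -2 of length 3:
v_1 = (3, 2, 0, 0)ᵀ
v_2 = (13, 9, 0, 0)ᵀ
v_3 = (0, 0, 1, 0)ᵀ

Let N = A − (-2)·I. We want v_3 with N^3 v_3 = 0 but N^2 v_3 ≠ 0; then v_{j-1} := N · v_j for j = 3, …, 2.

Pick v_3 = (0, 0, 1, 0)ᵀ.
Then v_2 = N · v_3 = (13, 9, 0, 0)ᵀ.
Then v_1 = N · v_2 = (3, 2, 0, 0)ᵀ.

Sanity check: (A − (-2)·I) v_1 = (0, 0, 0, 0)ᵀ = 0. ✓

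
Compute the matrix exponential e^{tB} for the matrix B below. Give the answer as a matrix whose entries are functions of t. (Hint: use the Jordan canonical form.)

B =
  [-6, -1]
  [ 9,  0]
e^{tB} =
  [-3*t*exp(-3*t) + exp(-3*t), -t*exp(-3*t)]
  [9*t*exp(-3*t), 3*t*exp(-3*t) + exp(-3*t)]

Strategy: write B = P · J · P⁻¹ where J is a Jordan canonical form, so e^{tB} = P · e^{tJ} · P⁻¹, and e^{tJ} can be computed block-by-block.

B has Jordan form
J =
  [-3,  1]
  [ 0, -3]
(up to reordering of blocks).

Per-block formulas:
  For a 2×2 Jordan block J_2(-3): exp(t · J_2(-3)) = e^(-3t)·(I + t·N), where N is the 2×2 nilpotent shift.

After assembling e^{tJ} and conjugating by P, we get:

e^{tB} =
  [-3*t*exp(-3*t) + exp(-3*t), -t*exp(-3*t)]
  [9*t*exp(-3*t), 3*t*exp(-3*t) + exp(-3*t)]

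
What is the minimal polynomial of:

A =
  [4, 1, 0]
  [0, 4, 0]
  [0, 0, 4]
x^2 - 8*x + 16

The characteristic polynomial is χ_A(x) = (x - 4)^3, so the eigenvalues are known. The minimal polynomial is
  m_A(x) = Π_λ (x − λ)^{k_λ}
where k_λ is the size of the *largest* Jordan block for λ (equivalently, the smallest k with (A − λI)^k v = 0 for every generalised eigenvector v of λ).

  λ = 4: largest Jordan block has size 2, contributing (x − 4)^2

So m_A(x) = (x - 4)^2 = x^2 - 8*x + 16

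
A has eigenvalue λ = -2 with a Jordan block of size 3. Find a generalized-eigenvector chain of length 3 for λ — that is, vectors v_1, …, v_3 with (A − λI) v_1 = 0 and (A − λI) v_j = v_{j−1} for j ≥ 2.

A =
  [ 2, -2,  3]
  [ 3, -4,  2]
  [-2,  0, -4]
A Jordan chain for λ = -2 of length 3:
v_1 = (4, 2, -4)ᵀ
v_2 = (4, 3, -2)ᵀ
v_3 = (1, 0, 0)ᵀ

Let N = A − (-2)·I. We want v_3 with N^3 v_3 = 0 but N^2 v_3 ≠ 0; then v_{j-1} := N · v_j for j = 3, …, 2.

Pick v_3 = (1, 0, 0)ᵀ.
Then v_2 = N · v_3 = (4, 3, -2)ᵀ.
Then v_1 = N · v_2 = (4, 2, -4)ᵀ.

Sanity check: (A − (-2)·I) v_1 = (0, 0, 0)ᵀ = 0. ✓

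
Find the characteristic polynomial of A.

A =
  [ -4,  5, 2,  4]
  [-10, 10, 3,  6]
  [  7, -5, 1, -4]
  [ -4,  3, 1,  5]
x^4 - 12*x^3 + 54*x^2 - 108*x + 81

Expanding det(x·I − A) (e.g. by cofactor expansion or by noting that A is similar to its Jordan form J, which has the same characteristic polynomial as A) gives
  χ_A(x) = x^4 - 12*x^3 + 54*x^2 - 108*x + 81
which factors as (x - 3)^4. The eigenvalues (with algebraic multiplicities) are λ = 3 with multiplicity 4.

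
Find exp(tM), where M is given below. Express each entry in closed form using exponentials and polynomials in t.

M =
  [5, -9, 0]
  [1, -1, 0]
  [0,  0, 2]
e^{tM} =
  [3*t*exp(2*t) + exp(2*t), -9*t*exp(2*t), 0]
  [t*exp(2*t), -3*t*exp(2*t) + exp(2*t), 0]
  [0, 0, exp(2*t)]

Strategy: write M = P · J · P⁻¹ where J is a Jordan canonical form, so e^{tM} = P · e^{tJ} · P⁻¹, and e^{tJ} can be computed block-by-block.

M has Jordan form
J =
  [2, 1, 0]
  [0, 2, 0]
  [0, 0, 2]
(up to reordering of blocks).

Per-block formulas:
  For a 1×1 block at λ = 2: exp(t · [2]) = [e^(2t)].
  For a 2×2 Jordan block J_2(2): exp(t · J_2(2)) = e^(2t)·(I + t·N), where N is the 2×2 nilpotent shift.

After assembling e^{tJ} and conjugating by P, we get:

e^{tM} =
  [3*t*exp(2*t) + exp(2*t), -9*t*exp(2*t), 0]
  [t*exp(2*t), -3*t*exp(2*t) + exp(2*t), 0]
  [0, 0, exp(2*t)]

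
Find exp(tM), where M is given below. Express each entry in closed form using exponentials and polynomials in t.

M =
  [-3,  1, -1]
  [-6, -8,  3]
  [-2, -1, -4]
e^{tM} =
  [2*t*exp(-5*t) + exp(-5*t), t*exp(-5*t), -t*exp(-5*t)]
  [-6*t*exp(-5*t), -3*t*exp(-5*t) + exp(-5*t), 3*t*exp(-5*t)]
  [-2*t*exp(-5*t), -t*exp(-5*t), t*exp(-5*t) + exp(-5*t)]

Strategy: write M = P · J · P⁻¹ where J is a Jordan canonical form, so e^{tM} = P · e^{tJ} · P⁻¹, and e^{tJ} can be computed block-by-block.

M has Jordan form
J =
  [-5,  1,  0]
  [ 0, -5,  0]
  [ 0,  0, -5]
(up to reordering of blocks).

Per-block formulas:
  For a 1×1 block at λ = -5: exp(t · [-5]) = [e^(-5t)].
  For a 2×2 Jordan block J_2(-5): exp(t · J_2(-5)) = e^(-5t)·(I + t·N), where N is the 2×2 nilpotent shift.

After assembling e^{tJ} and conjugating by P, we get:

e^{tM} =
  [2*t*exp(-5*t) + exp(-5*t), t*exp(-5*t), -t*exp(-5*t)]
  [-6*t*exp(-5*t), -3*t*exp(-5*t) + exp(-5*t), 3*t*exp(-5*t)]
  [-2*t*exp(-5*t), -t*exp(-5*t), t*exp(-5*t) + exp(-5*t)]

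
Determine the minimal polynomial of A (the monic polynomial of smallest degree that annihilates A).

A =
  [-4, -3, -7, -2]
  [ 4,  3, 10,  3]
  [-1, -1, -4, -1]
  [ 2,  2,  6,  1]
x^2 + 2*x + 1

The characteristic polynomial is χ_A(x) = (x + 1)^4, so the eigenvalues are known. The minimal polynomial is
  m_A(x) = Π_λ (x − λ)^{k_λ}
where k_λ is the size of the *largest* Jordan block for λ (equivalently, the smallest k with (A − λI)^k v = 0 for every generalised eigenvector v of λ).

  λ = -1: largest Jordan block has size 2, contributing (x + 1)^2

So m_A(x) = (x + 1)^2 = x^2 + 2*x + 1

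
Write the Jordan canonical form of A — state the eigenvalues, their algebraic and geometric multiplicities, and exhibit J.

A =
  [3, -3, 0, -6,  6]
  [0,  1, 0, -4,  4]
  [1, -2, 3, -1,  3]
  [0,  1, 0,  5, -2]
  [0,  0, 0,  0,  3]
J_2(3) ⊕ J_2(3) ⊕ J_1(3)

The characteristic polynomial is
  det(x·I − A) = x^5 - 15*x^4 + 90*x^3 - 270*x^2 + 405*x - 243 = (x - 3)^5

Eigenvalues and multiplicities (the geometric multiplicity of λ is n − rank(A − λI), which equals the number of Jordan blocks for λ):
  λ = 3: algebraic multiplicity = 5, geometric multiplicity = 3

Determining the block sizes for each eigenvalue:
  λ = 3: with am = 5 and gm = 3, the partition is not yet determined (e.g. several partitions of 5 into 3 parts exist). Let N = A − (3)·I. Computing rank(N^1) = 2, rank(N^2) = 0; the number of blocks of size ≥ j is rank(N^{j−1}) − rank(N^j), giving [3, 2]. So we have 2 block(s) of size 2, 1 block(s) of size 1 → block sizes [2, 2, 1]

Assembling the blocks gives a Jordan form
J =
  [3, 1, 0, 0, 0]
  [0, 3, 0, 0, 0]
  [0, 0, 3, 1, 0]
  [0, 0, 0, 3, 0]
  [0, 0, 0, 0, 3]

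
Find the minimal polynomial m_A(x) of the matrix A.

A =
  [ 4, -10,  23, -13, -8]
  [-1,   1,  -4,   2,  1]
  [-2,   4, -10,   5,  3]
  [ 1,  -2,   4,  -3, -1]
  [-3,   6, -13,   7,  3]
x^2 + 2*x + 1

The characteristic polynomial is χ_A(x) = (x + 1)^5, so the eigenvalues are known. The minimal polynomial is
  m_A(x) = Π_λ (x − λ)^{k_λ}
where k_λ is the size of the *largest* Jordan block for λ (equivalently, the smallest k with (A − λI)^k v = 0 for every generalised eigenvector v of λ).

  λ = -1: largest Jordan block has size 2, contributing (x + 1)^2

So m_A(x) = (x + 1)^2 = x^2 + 2*x + 1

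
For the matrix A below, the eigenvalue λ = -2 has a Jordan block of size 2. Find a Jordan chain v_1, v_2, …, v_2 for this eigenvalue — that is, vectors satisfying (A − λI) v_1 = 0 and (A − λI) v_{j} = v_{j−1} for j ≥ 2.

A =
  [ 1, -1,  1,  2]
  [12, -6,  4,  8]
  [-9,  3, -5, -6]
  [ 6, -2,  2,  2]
A Jordan chain for λ = -2 of length 2:
v_1 = (3, 12, -9, 6)ᵀ
v_2 = (1, 0, 0, 0)ᵀ

Let N = A − (-2)·I. We want v_2 with N^2 v_2 = 0 but N^1 v_2 ≠ 0; then v_{j-1} := N · v_j for j = 2, …, 2.

Pick v_2 = (1, 0, 0, 0)ᵀ.
Then v_1 = N · v_2 = (3, 12, -9, 6)ᵀ.

Sanity check: (A − (-2)·I) v_1 = (0, 0, 0, 0)ᵀ = 0. ✓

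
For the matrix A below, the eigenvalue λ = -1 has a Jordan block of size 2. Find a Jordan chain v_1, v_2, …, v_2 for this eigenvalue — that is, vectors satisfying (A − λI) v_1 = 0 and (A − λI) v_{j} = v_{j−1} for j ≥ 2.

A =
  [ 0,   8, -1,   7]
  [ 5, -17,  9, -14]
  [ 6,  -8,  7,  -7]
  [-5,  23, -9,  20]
A Jordan chain for λ = -1 of length 2:
v_1 = (2, -4, -2, 4)ᵀ
v_2 = (1, 0, -1, 0)ᵀ

Let N = A − (-1)·I. We want v_2 with N^2 v_2 = 0 but N^1 v_2 ≠ 0; then v_{j-1} := N · v_j for j = 2, …, 2.

Pick v_2 = (1, 0, -1, 0)ᵀ.
Then v_1 = N · v_2 = (2, -4, -2, 4)ᵀ.

Sanity check: (A − (-1)·I) v_1 = (0, 0, 0, 0)ᵀ = 0. ✓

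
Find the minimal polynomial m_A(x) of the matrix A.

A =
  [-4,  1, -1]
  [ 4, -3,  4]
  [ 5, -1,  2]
x^3 + 5*x^2 + 3*x - 9

The characteristic polynomial is χ_A(x) = (x - 1)*(x + 3)^2, so the eigenvalues are known. The minimal polynomial is
  m_A(x) = Π_λ (x − λ)^{k_λ}
where k_λ is the size of the *largest* Jordan block for λ (equivalently, the smallest k with (A − λI)^k v = 0 for every generalised eigenvector v of λ).

  λ = -3: largest Jordan block has size 2, contributing (x + 3)^2
  λ = 1: largest Jordan block has size 1, contributing (x − 1)

So m_A(x) = (x - 1)*(x + 3)^2 = x^3 + 5*x^2 + 3*x - 9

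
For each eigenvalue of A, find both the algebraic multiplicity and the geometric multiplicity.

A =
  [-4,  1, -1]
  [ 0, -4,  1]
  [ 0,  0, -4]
λ = -4: alg = 3, geom = 1

Step 1 — factor the characteristic polynomial to read off the algebraic multiplicities:
  χ_A(x) = (x + 4)^3

Step 2 — compute geometric multiplicities via the rank-nullity identity g(λ) = n − rank(A − λI):
  rank(A − (-4)·I) = 2, so dim ker(A − (-4)·I) = n − 2 = 1

Summary:
  λ = -4: algebraic multiplicity = 3, geometric multiplicity = 1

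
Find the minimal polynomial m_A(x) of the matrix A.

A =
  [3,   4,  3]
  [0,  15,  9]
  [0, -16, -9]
x^2 - 6*x + 9

The characteristic polynomial is χ_A(x) = (x - 3)^3, so the eigenvalues are known. The minimal polynomial is
  m_A(x) = Π_λ (x − λ)^{k_λ}
where k_λ is the size of the *largest* Jordan block for λ (equivalently, the smallest k with (A − λI)^k v = 0 for every generalised eigenvector v of λ).

  λ = 3: largest Jordan block has size 2, contributing (x − 3)^2

So m_A(x) = (x - 3)^2 = x^2 - 6*x + 9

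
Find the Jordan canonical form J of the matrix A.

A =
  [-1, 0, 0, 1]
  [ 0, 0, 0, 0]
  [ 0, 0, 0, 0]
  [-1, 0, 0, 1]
J_2(0) ⊕ J_1(0) ⊕ J_1(0)

The characteristic polynomial is
  det(x·I − A) = x^4

Eigenvalues and multiplicities (the geometric multiplicity of λ is n − rank(A − λI), which equals the number of Jordan blocks for λ):
  λ = 0: algebraic multiplicity = 4, geometric multiplicity = 3

Determining the block sizes for each eigenvalue:
  λ = 0: 3 blocks summing to 4 forces exactly one block of size 2 and the rest size 1 → block sizes [2, 1, 1]

Assembling the blocks gives a Jordan form
J =
  [0, 1, 0, 0]
  [0, 0, 0, 0]
  [0, 0, 0, 0]
  [0, 0, 0, 0]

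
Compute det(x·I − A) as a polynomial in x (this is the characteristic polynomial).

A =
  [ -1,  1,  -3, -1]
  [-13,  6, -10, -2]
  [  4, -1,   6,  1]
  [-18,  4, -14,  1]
x^4 - 12*x^3 + 54*x^2 - 108*x + 81

Expanding det(x·I − A) (e.g. by cofactor expansion or by noting that A is similar to its Jordan form J, which has the same characteristic polynomial as A) gives
  χ_A(x) = x^4 - 12*x^3 + 54*x^2 - 108*x + 81
which factors as (x - 3)^4. The eigenvalues (with algebraic multiplicities) are λ = 3 with multiplicity 4.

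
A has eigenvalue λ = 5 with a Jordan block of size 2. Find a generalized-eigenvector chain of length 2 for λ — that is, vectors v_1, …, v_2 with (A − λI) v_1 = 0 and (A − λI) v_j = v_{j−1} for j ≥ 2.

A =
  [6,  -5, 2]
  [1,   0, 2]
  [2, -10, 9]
A Jordan chain for λ = 5 of length 2:
v_1 = (1, 1, 2)ᵀ
v_2 = (1, 0, 0)ᵀ

Let N = A − (5)·I. We want v_2 with N^2 v_2 = 0 but N^1 v_2 ≠ 0; then v_{j-1} := N · v_j for j = 2, …, 2.

Pick v_2 = (1, 0, 0)ᵀ.
Then v_1 = N · v_2 = (1, 1, 2)ᵀ.

Sanity check: (A − (5)·I) v_1 = (0, 0, 0)ᵀ = 0. ✓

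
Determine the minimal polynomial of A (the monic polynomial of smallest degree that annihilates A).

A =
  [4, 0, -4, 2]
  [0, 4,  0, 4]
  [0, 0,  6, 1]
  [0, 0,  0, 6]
x^3 - 16*x^2 + 84*x - 144

The characteristic polynomial is χ_A(x) = (x - 6)^2*(x - 4)^2, so the eigenvalues are known. The minimal polynomial is
  m_A(x) = Π_λ (x − λ)^{k_λ}
where k_λ is the size of the *largest* Jordan block for λ (equivalently, the smallest k with (A − λI)^k v = 0 for every generalised eigenvector v of λ).

  λ = 4: largest Jordan block has size 1, contributing (x − 4)
  λ = 6: largest Jordan block has size 2, contributing (x − 6)^2

So m_A(x) = (x - 6)^2*(x - 4) = x^3 - 16*x^2 + 84*x - 144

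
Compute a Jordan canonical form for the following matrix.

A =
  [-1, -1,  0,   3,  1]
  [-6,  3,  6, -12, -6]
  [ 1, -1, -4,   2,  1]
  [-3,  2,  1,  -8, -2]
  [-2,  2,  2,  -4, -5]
J_3(-3) ⊕ J_1(-3) ⊕ J_1(-3)

The characteristic polynomial is
  det(x·I − A) = x^5 + 15*x^4 + 90*x^3 + 270*x^2 + 405*x + 243 = (x + 3)^5

Eigenvalues and multiplicities (the geometric multiplicity of λ is n − rank(A − λI), which equals the number of Jordan blocks for λ):
  λ = -3: algebraic multiplicity = 5, geometric multiplicity = 3

Determining the block sizes for each eigenvalue:
  λ = -3: with am = 5 and gm = 3, the partition is not yet determined (e.g. several partitions of 5 into 3 parts exist). Let N = A − (-3)·I. Computing rank(N^1) = 2, rank(N^2) = 1, rank(N^3) = 0; the number of blocks of size ≥ j is rank(N^{j−1}) − rank(N^j), giving [3, 1, 1]. So we have 1 block(s) of size 3, 2 block(s) of size 1 → block sizes [3, 1, 1]

Assembling the blocks gives a Jordan form
J =
  [-3,  1,  0,  0,  0]
  [ 0, -3,  1,  0,  0]
  [ 0,  0, -3,  0,  0]
  [ 0,  0,  0, -3,  0]
  [ 0,  0,  0,  0, -3]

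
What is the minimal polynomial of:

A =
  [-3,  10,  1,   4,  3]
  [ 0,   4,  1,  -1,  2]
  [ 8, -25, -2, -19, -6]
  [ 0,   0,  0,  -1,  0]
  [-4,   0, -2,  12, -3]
x^3 + 3*x^2 + 3*x + 1

The characteristic polynomial is χ_A(x) = (x + 1)^5, so the eigenvalues are known. The minimal polynomial is
  m_A(x) = Π_λ (x − λ)^{k_λ}
where k_λ is the size of the *largest* Jordan block for λ (equivalently, the smallest k with (A − λI)^k v = 0 for every generalised eigenvector v of λ).

  λ = -1: largest Jordan block has size 3, contributing (x + 1)^3

So m_A(x) = (x + 1)^3 = x^3 + 3*x^2 + 3*x + 1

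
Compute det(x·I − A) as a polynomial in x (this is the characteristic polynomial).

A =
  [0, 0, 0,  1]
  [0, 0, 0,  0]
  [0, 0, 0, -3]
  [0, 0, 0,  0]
x^4

Expanding det(x·I − A) (e.g. by cofactor expansion or by noting that A is similar to its Jordan form J, which has the same characteristic polynomial as A) gives
  χ_A(x) = x^4
which factors as x^4. The eigenvalues (with algebraic multiplicities) are λ = 0 with multiplicity 4.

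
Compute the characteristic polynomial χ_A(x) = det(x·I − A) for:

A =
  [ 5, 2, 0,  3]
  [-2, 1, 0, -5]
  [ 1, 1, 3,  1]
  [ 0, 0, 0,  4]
x^4 - 13*x^3 + 63*x^2 - 135*x + 108

Expanding det(x·I − A) (e.g. by cofactor expansion or by noting that A is similar to its Jordan form J, which has the same characteristic polynomial as A) gives
  χ_A(x) = x^4 - 13*x^3 + 63*x^2 - 135*x + 108
which factors as (x - 4)*(x - 3)^3. The eigenvalues (with algebraic multiplicities) are λ = 3 with multiplicity 3, λ = 4 with multiplicity 1.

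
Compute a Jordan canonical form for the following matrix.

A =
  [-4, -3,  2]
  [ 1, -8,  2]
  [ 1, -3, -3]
J_2(-5) ⊕ J_1(-5)

The characteristic polynomial is
  det(x·I − A) = x^3 + 15*x^2 + 75*x + 125 = (x + 5)^3

Eigenvalues and multiplicities (the geometric multiplicity of λ is n − rank(A − λI), which equals the number of Jordan blocks for λ):
  λ = -5: algebraic multiplicity = 3, geometric multiplicity = 2

Determining the block sizes for each eigenvalue:
  λ = -5: 2 blocks summing to 3 forces exactly one block of size 2 and the rest size 1 → block sizes [2, 1]

Assembling the blocks gives a Jordan form
J =
  [-5,  1,  0]
  [ 0, -5,  0]
  [ 0,  0, -5]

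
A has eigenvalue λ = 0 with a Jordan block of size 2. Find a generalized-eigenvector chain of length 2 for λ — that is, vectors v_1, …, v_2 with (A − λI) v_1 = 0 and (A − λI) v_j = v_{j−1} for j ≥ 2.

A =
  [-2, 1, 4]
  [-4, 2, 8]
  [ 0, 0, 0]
A Jordan chain for λ = 0 of length 2:
v_1 = (-2, -4, 0)ᵀ
v_2 = (1, 0, 0)ᵀ

Let N = A − (0)·I. We want v_2 with N^2 v_2 = 0 but N^1 v_2 ≠ 0; then v_{j-1} := N · v_j for j = 2, …, 2.

Pick v_2 = (1, 0, 0)ᵀ.
Then v_1 = N · v_2 = (-2, -4, 0)ᵀ.

Sanity check: (A − (0)·I) v_1 = (0, 0, 0)ᵀ = 0. ✓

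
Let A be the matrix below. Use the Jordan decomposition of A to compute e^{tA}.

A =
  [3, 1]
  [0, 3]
e^{tA} =
  [exp(3*t), t*exp(3*t)]
  [0, exp(3*t)]

Strategy: write A = P · J · P⁻¹ where J is a Jordan canonical form, so e^{tA} = P · e^{tJ} · P⁻¹, and e^{tJ} can be computed block-by-block.

A has Jordan form
J =
  [3, 1]
  [0, 3]
(up to reordering of blocks).

Per-block formulas:
  For a 2×2 Jordan block J_2(3): exp(t · J_2(3)) = e^(3t)·(I + t·N), where N is the 2×2 nilpotent shift.

After assembling e^{tJ} and conjugating by P, we get:

e^{tA} =
  [exp(3*t), t*exp(3*t)]
  [0, exp(3*t)]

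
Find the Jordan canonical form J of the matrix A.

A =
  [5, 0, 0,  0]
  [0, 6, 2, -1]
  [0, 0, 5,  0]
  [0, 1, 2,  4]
J_2(5) ⊕ J_1(5) ⊕ J_1(5)

The characteristic polynomial is
  det(x·I − A) = x^4 - 20*x^3 + 150*x^2 - 500*x + 625 = (x - 5)^4

Eigenvalues and multiplicities (the geometric multiplicity of λ is n − rank(A − λI), which equals the number of Jordan blocks for λ):
  λ = 5: algebraic multiplicity = 4, geometric multiplicity = 3

Determining the block sizes for each eigenvalue:
  λ = 5: 3 blocks summing to 4 forces exactly one block of size 2 and the rest size 1 → block sizes [2, 1, 1]

Assembling the blocks gives a Jordan form
J =
  [5, 1, 0, 0]
  [0, 5, 0, 0]
  [0, 0, 5, 0]
  [0, 0, 0, 5]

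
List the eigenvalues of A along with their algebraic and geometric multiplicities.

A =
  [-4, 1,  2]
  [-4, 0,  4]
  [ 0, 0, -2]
λ = -2: alg = 3, geom = 2

Step 1 — factor the characteristic polynomial to read off the algebraic multiplicities:
  χ_A(x) = (x + 2)^3

Step 2 — compute geometric multiplicities via the rank-nullity identity g(λ) = n − rank(A − λI):
  rank(A − (-2)·I) = 1, so dim ker(A − (-2)·I) = n − 1 = 2

Summary:
  λ = -2: algebraic multiplicity = 3, geometric multiplicity = 2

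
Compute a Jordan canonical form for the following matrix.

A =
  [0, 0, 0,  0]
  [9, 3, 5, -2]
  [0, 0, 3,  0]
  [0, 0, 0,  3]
J_1(0) ⊕ J_2(3) ⊕ J_1(3)

The characteristic polynomial is
  det(x·I − A) = x^4 - 9*x^3 + 27*x^2 - 27*x = x*(x - 3)^3

Eigenvalues and multiplicities (the geometric multiplicity of λ is n − rank(A − λI), which equals the number of Jordan blocks for λ):
  λ = 0: algebraic multiplicity = 1, geometric multiplicity = 1
  λ = 3: algebraic multiplicity = 3, geometric multiplicity = 2

Determining the block sizes for each eigenvalue:
  λ = 0: one block (gm = 1), so the single block has size am = 1 → block sizes [1]
  λ = 3: 2 blocks summing to 3 forces exactly one block of size 2 and the rest size 1 → block sizes [2, 1]

Assembling the blocks gives a Jordan form
J =
  [0, 0, 0, 0]
  [0, 3, 1, 0]
  [0, 0, 3, 0]
  [0, 0, 0, 3]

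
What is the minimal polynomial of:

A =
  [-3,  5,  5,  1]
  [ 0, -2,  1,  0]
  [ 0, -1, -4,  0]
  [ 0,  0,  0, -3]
x^2 + 6*x + 9

The characteristic polynomial is χ_A(x) = (x + 3)^4, so the eigenvalues are known. The minimal polynomial is
  m_A(x) = Π_λ (x − λ)^{k_λ}
where k_λ is the size of the *largest* Jordan block for λ (equivalently, the smallest k with (A − λI)^k v = 0 for every generalised eigenvector v of λ).

  λ = -3: largest Jordan block has size 2, contributing (x + 3)^2

So m_A(x) = (x + 3)^2 = x^2 + 6*x + 9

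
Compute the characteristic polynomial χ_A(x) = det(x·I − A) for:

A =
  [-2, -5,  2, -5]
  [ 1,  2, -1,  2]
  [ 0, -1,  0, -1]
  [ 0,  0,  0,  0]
x^4

Expanding det(x·I − A) (e.g. by cofactor expansion or by noting that A is similar to its Jordan form J, which has the same characteristic polynomial as A) gives
  χ_A(x) = x^4
which factors as x^4. The eigenvalues (with algebraic multiplicities) are λ = 0 with multiplicity 4.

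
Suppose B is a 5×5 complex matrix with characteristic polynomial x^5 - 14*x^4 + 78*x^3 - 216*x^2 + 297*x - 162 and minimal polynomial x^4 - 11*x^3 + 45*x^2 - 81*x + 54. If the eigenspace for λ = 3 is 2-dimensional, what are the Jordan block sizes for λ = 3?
Block sizes for λ = 3: [3, 1]

Step 1 — from the characteristic polynomial, algebraic multiplicity of λ = 3 is 4. From dim ker(B − (3)·I) = 2, there are exactly 2 Jordan blocks for λ = 3.
Step 2 — from the minimal polynomial, the factor (x − 3)^3 tells us the largest block for λ = 3 has size 3.
Step 3 — with total size 4, 2 blocks, and largest block 3, the block sizes (in nonincreasing order) are [3, 1].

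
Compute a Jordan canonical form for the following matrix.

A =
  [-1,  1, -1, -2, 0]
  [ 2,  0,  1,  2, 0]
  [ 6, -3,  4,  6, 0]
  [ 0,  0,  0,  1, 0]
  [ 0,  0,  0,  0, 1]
J_2(1) ⊕ J_1(1) ⊕ J_1(1) ⊕ J_1(1)

The characteristic polynomial is
  det(x·I − A) = x^5 - 5*x^4 + 10*x^3 - 10*x^2 + 5*x - 1 = (x - 1)^5

Eigenvalues and multiplicities (the geometric multiplicity of λ is n − rank(A − λI), which equals the number of Jordan blocks for λ):
  λ = 1: algebraic multiplicity = 5, geometric multiplicity = 4

Determining the block sizes for each eigenvalue:
  λ = 1: 4 blocks summing to 5 forces exactly one block of size 2 and the rest size 1 → block sizes [2, 1, 1, 1]

Assembling the blocks gives a Jordan form
J =
  [1, 1, 0, 0, 0]
  [0, 1, 0, 0, 0]
  [0, 0, 1, 0, 0]
  [0, 0, 0, 1, 0]
  [0, 0, 0, 0, 1]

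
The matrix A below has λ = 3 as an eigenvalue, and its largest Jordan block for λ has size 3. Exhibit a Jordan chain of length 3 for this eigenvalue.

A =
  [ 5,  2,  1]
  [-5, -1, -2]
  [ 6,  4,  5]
A Jordan chain for λ = 3 of length 3:
v_1 = (0, -2, 4)ᵀ
v_2 = (2, -5, 6)ᵀ
v_3 = (1, 0, 0)ᵀ

Let N = A − (3)·I. We want v_3 with N^3 v_3 = 0 but N^2 v_3 ≠ 0; then v_{j-1} := N · v_j for j = 3, …, 2.

Pick v_3 = (1, 0, 0)ᵀ.
Then v_2 = N · v_3 = (2, -5, 6)ᵀ.
Then v_1 = N · v_2 = (0, -2, 4)ᵀ.

Sanity check: (A − (3)·I) v_1 = (0, 0, 0)ᵀ = 0. ✓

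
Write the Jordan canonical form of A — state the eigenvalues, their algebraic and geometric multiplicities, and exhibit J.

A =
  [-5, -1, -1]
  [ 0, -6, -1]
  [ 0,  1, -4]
J_2(-5) ⊕ J_1(-5)

The characteristic polynomial is
  det(x·I − A) = x^3 + 15*x^2 + 75*x + 125 = (x + 5)^3

Eigenvalues and multiplicities (the geometric multiplicity of λ is n − rank(A − λI), which equals the number of Jordan blocks for λ):
  λ = -5: algebraic multiplicity = 3, geometric multiplicity = 2

Determining the block sizes for each eigenvalue:
  λ = -5: 2 blocks summing to 3 forces exactly one block of size 2 and the rest size 1 → block sizes [2, 1]

Assembling the blocks gives a Jordan form
J =
  [-5,  1,  0]
  [ 0, -5,  0]
  [ 0,  0, -5]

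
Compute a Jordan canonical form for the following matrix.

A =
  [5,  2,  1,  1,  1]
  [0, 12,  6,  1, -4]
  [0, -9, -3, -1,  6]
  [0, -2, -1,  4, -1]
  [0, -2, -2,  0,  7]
J_3(5) ⊕ J_1(5) ⊕ J_1(5)

The characteristic polynomial is
  det(x·I − A) = x^5 - 25*x^4 + 250*x^3 - 1250*x^2 + 3125*x - 3125 = (x - 5)^5

Eigenvalues and multiplicities (the geometric multiplicity of λ is n − rank(A − λI), which equals the number of Jordan blocks for λ):
  λ = 5: algebraic multiplicity = 5, geometric multiplicity = 3

Determining the block sizes for each eigenvalue:
  λ = 5: with am = 5 and gm = 3, the partition is not yet determined (e.g. several partitions of 5 into 3 parts exist). Let N = A − (5)·I. Computing rank(N^1) = 2, rank(N^2) = 1, rank(N^3) = 0; the number of blocks of size ≥ j is rank(N^{j−1}) − rank(N^j), giving [3, 1, 1]. So we have 1 block(s) of size 3, 2 block(s) of size 1 → block sizes [3, 1, 1]

Assembling the blocks gives a Jordan form
J =
  [5, 1, 0, 0, 0]
  [0, 5, 1, 0, 0]
  [0, 0, 5, 0, 0]
  [0, 0, 0, 5, 0]
  [0, 0, 0, 0, 5]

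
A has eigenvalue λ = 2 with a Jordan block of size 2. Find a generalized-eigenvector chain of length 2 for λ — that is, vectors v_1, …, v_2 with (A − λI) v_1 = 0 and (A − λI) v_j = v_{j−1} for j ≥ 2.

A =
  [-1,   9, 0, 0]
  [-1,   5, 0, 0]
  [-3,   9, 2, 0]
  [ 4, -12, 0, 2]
A Jordan chain for λ = 2 of length 2:
v_1 = (-3, -1, -3, 4)ᵀ
v_2 = (1, 0, 0, 0)ᵀ

Let N = A − (2)·I. We want v_2 with N^2 v_2 = 0 but N^1 v_2 ≠ 0; then v_{j-1} := N · v_j for j = 2, …, 2.

Pick v_2 = (1, 0, 0, 0)ᵀ.
Then v_1 = N · v_2 = (-3, -1, -3, 4)ᵀ.

Sanity check: (A − (2)·I) v_1 = (0, 0, 0, 0)ᵀ = 0. ✓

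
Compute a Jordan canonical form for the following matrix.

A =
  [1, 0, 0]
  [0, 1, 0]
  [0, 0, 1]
J_1(1) ⊕ J_1(1) ⊕ J_1(1)

The characteristic polynomial is
  det(x·I − A) = x^3 - 3*x^2 + 3*x - 1 = (x - 1)^3

Eigenvalues and multiplicities (the geometric multiplicity of λ is n − rank(A − λI), which equals the number of Jordan blocks for λ):
  λ = 1: algebraic multiplicity = 3, geometric multiplicity = 3

Determining the block sizes for each eigenvalue:
  λ = 1: gm = am = 3, so every block has size 1 → block sizes [1, 1, 1]

Assembling the blocks gives a Jordan form
J =
  [1, 0, 0]
  [0, 1, 0]
  [0, 0, 1]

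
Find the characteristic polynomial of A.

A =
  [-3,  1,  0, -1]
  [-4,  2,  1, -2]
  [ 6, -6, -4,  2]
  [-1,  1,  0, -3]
x^4 + 8*x^3 + 24*x^2 + 32*x + 16

Expanding det(x·I − A) (e.g. by cofactor expansion or by noting that A is similar to its Jordan form J, which has the same characteristic polynomial as A) gives
  χ_A(x) = x^4 + 8*x^3 + 24*x^2 + 32*x + 16
which factors as (x + 2)^4. The eigenvalues (with algebraic multiplicities) are λ = -2 with multiplicity 4.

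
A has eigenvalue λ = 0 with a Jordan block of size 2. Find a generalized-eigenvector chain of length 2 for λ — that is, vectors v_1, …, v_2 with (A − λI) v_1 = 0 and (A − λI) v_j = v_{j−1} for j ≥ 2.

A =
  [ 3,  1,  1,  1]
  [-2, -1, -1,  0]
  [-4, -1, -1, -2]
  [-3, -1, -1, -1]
A Jordan chain for λ = 0 of length 2:
v_1 = (3, -2, -4, -3)ᵀ
v_2 = (1, 0, 0, 0)ᵀ

Let N = A − (0)·I. We want v_2 with N^2 v_2 = 0 but N^1 v_2 ≠ 0; then v_{j-1} := N · v_j for j = 2, …, 2.

Pick v_2 = (1, 0, 0, 0)ᵀ.
Then v_1 = N · v_2 = (3, -2, -4, -3)ᵀ.

Sanity check: (A − (0)·I) v_1 = (0, 0, 0, 0)ᵀ = 0. ✓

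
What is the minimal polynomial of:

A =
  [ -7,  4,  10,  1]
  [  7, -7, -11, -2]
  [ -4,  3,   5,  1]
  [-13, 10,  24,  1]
x^2 + 4*x + 4

The characteristic polynomial is χ_A(x) = (x + 2)^4, so the eigenvalues are known. The minimal polynomial is
  m_A(x) = Π_λ (x − λ)^{k_λ}
where k_λ is the size of the *largest* Jordan block for λ (equivalently, the smallest k with (A − λI)^k v = 0 for every generalised eigenvector v of λ).

  λ = -2: largest Jordan block has size 2, contributing (x + 2)^2

So m_A(x) = (x + 2)^2 = x^2 + 4*x + 4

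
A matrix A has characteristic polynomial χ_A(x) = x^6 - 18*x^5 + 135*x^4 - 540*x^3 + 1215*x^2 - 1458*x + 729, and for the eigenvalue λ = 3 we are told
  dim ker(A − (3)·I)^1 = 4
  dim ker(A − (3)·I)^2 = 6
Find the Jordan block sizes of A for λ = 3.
Block sizes for λ = 3: [2, 2, 1, 1]

From the dimensions of kernels of powers, the number of Jordan blocks of size at least j is d_j − d_{j−1} where d_j = dim ker(N^j) (with d_0 = 0). Computing the differences gives [4, 2].
The number of blocks of size exactly k is (#blocks of size ≥ k) − (#blocks of size ≥ k + 1), so the partition is: 2 block(s) of size 1, 2 block(s) of size 2.
In nonincreasing order the block sizes are [2, 2, 1, 1].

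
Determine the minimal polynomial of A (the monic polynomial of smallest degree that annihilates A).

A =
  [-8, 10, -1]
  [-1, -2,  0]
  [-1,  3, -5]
x^3 + 15*x^2 + 75*x + 125

The characteristic polynomial is χ_A(x) = (x + 5)^3, so the eigenvalues are known. The minimal polynomial is
  m_A(x) = Π_λ (x − λ)^{k_λ}
where k_λ is the size of the *largest* Jordan block for λ (equivalently, the smallest k with (A − λI)^k v = 0 for every generalised eigenvector v of λ).

  λ = -5: largest Jordan block has size 3, contributing (x + 5)^3

So m_A(x) = (x + 5)^3 = x^3 + 15*x^2 + 75*x + 125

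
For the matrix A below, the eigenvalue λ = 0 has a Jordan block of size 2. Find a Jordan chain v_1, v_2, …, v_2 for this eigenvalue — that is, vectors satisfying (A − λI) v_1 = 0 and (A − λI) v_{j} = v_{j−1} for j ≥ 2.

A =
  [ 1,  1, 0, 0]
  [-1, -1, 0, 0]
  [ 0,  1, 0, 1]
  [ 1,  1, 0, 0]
A Jordan chain for λ = 0 of length 2:
v_1 = (1, -1, 0, 1)ᵀ
v_2 = (1, 0, 0, 0)ᵀ

Let N = A − (0)·I. We want v_2 with N^2 v_2 = 0 but N^1 v_2 ≠ 0; then v_{j-1} := N · v_j for j = 2, …, 2.

Pick v_2 = (1, 0, 0, 0)ᵀ.
Then v_1 = N · v_2 = (1, -1, 0, 1)ᵀ.

Sanity check: (A − (0)·I) v_1 = (0, 0, 0, 0)ᵀ = 0. ✓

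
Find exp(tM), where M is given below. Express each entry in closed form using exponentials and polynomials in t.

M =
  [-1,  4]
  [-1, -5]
e^{tM} =
  [2*t*exp(-3*t) + exp(-3*t), 4*t*exp(-3*t)]
  [-t*exp(-3*t), -2*t*exp(-3*t) + exp(-3*t)]

Strategy: write M = P · J · P⁻¹ where J is a Jordan canonical form, so e^{tM} = P · e^{tJ} · P⁻¹, and e^{tJ} can be computed block-by-block.

M has Jordan form
J =
  [-3,  1]
  [ 0, -3]
(up to reordering of blocks).

Per-block formulas:
  For a 2×2 Jordan block J_2(-3): exp(t · J_2(-3)) = e^(-3t)·(I + t·N), where N is the 2×2 nilpotent shift.

After assembling e^{tJ} and conjugating by P, we get:

e^{tM} =
  [2*t*exp(-3*t) + exp(-3*t), 4*t*exp(-3*t)]
  [-t*exp(-3*t), -2*t*exp(-3*t) + exp(-3*t)]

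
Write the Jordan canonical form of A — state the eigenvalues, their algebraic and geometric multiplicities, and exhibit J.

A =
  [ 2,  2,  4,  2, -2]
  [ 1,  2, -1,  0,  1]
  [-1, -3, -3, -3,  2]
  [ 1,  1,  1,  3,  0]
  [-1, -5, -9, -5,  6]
J_3(2) ⊕ J_1(2) ⊕ J_1(2)

The characteristic polynomial is
  det(x·I − A) = x^5 - 10*x^4 + 40*x^3 - 80*x^2 + 80*x - 32 = (x - 2)^5

Eigenvalues and multiplicities (the geometric multiplicity of λ is n − rank(A − λI), which equals the number of Jordan blocks for λ):
  λ = 2: algebraic multiplicity = 5, geometric multiplicity = 3

Determining the block sizes for each eigenvalue:
  λ = 2: with am = 5 and gm = 3, the partition is not yet determined (e.g. several partitions of 5 into 3 parts exist). Let N = A − (2)·I. Computing rank(N^1) = 2, rank(N^2) = 1, rank(N^3) = 0; the number of blocks of size ≥ j is rank(N^{j−1}) − rank(N^j), giving [3, 1, 1]. So we have 1 block(s) of size 3, 2 block(s) of size 1 → block sizes [3, 1, 1]

Assembling the blocks gives a Jordan form
J =
  [2, 1, 0, 0, 0]
  [0, 2, 1, 0, 0]
  [0, 0, 2, 0, 0]
  [0, 0, 0, 2, 0]
  [0, 0, 0, 0, 2]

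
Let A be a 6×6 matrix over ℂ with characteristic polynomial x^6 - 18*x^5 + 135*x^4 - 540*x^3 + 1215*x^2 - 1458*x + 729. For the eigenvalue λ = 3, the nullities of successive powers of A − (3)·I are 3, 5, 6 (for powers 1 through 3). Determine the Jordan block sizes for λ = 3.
Block sizes for λ = 3: [3, 2, 1]

From the dimensions of kernels of powers, the number of Jordan blocks of size at least j is d_j − d_{j−1} where d_j = dim ker(N^j) (with d_0 = 0). Computing the differences gives [3, 2, 1].
The number of blocks of size exactly k is (#blocks of size ≥ k) − (#blocks of size ≥ k + 1), so the partition is: 1 block(s) of size 1, 1 block(s) of size 2, 1 block(s) of size 3.
In nonincreasing order the block sizes are [3, 2, 1].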